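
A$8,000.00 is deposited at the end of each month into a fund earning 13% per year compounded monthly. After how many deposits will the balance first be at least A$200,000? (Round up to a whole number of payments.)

23 payments

Periodic rate r = 0.13/12 per month; n is counted in months.
Ordinary annuity FV: 200,000 = 8,000 × [((1+r)^n − 1)/r].
(1+r)^n = 1 + 200,000 × r / 8,000, so n = ln(1 + 200,000·r/8,000) / ln(1+r) = 22.24.
Round up to a whole number of payments: n = 23.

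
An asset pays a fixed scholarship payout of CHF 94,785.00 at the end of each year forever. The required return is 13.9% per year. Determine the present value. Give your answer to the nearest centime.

Periodic rate r = 0.139 per year.
Level perpetuity: PV = PMT / r = 94,785 / (0.139) = CHF 681,906.47.

CHF 681,906.47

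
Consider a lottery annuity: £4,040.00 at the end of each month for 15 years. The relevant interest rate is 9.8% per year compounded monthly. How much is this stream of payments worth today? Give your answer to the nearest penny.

£380,270.07

This is an ordinary annuity: 180 payments of £4,040.00 at the end of each month.
Periodic rate r = 0.098/12 per month; n is counted in months.
PV = PMT × [(1 − (1+r)^−n)/r] = 4,040 × [1 − (1+r)^−180] / r = £380,270.07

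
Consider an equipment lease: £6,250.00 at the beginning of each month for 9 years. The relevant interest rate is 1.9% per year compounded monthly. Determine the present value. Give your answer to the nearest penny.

£620,972.87

This is an annuity due: 108 payments of £6,250.00 at the beginning of each month.
Periodic rate r = 0.019/12 per month; n is counted in months.
PV = PMT × [(1 − (1+r)^−n)/r] × (1+r) = 6,250 × [1 − (1+r)^−108] / r × (1+r) = £620,972.87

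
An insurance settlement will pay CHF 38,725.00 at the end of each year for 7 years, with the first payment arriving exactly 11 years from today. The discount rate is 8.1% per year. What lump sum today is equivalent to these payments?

Ordinary annuity of 7 payments, first payment at period 11.
Periodic rate r = 0.081 per year.
The ordinary-annuity PV formula values the stream one period before the first payment (period 10); discount that back 10 periods:
PV₀ = 38,725 × [1 − (1+r)^−7] / r × (1+r)^−10 = CHF 92,211.61

CHF 92,211.61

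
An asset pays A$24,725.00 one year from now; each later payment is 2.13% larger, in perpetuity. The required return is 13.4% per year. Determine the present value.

A$219,387.76

Periodic rate r = 0.134 per year.
Growing perpetuity (Gordon): PV = PMT₁ / (r − g) = 24,725 / (r − 0.0213) = A$219,387.76.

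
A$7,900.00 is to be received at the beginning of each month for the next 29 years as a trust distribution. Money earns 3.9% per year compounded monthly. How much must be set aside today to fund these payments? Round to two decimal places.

A$1,650,240.77

This is an annuity due: 348 payments of A$7,900.00 at the beginning of each month.
Periodic rate r = 0.039/12 per month; n is counted in months.
PV = PMT × [(1 − (1+r)^−n)/r] × (1+r) = 7,900 × [1 − (1+r)^−348] / r × (1+r) = A$1,650,240.77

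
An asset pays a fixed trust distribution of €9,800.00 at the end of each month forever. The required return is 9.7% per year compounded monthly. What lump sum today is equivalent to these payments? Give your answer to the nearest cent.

€1,212,371.13

Periodic rate r = 0.097/12 per month.
Level perpetuity: PV = PMT / r = 9,800 / (0.097/12) = €1,212,371.13.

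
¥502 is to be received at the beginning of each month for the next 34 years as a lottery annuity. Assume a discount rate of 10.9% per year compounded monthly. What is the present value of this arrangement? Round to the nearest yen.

This is an annuity due: 408 payments of ¥502 at the beginning of each month.
Periodic rate r = 0.109/12 per month; n is counted in months.
PV = PMT × [(1 − (1+r)^−n)/r] × (1+r) = 502 × [1 − (1+r)^−408] / r × (1+r) = ¥54,374

¥54,374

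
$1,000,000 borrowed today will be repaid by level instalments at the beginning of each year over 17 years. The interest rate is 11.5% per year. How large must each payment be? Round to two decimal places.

Level annuity due; solve PV = PMT × [(1 − (1+r)^−n)/r] × (1+r) for PMT.
Periodic rate r = 0.115 per year.
With n = 17: PMT = 1,000,000 / ([(1 − (1+r)^−n)/r] × (1+r)) = $122,370.03

$122,370.03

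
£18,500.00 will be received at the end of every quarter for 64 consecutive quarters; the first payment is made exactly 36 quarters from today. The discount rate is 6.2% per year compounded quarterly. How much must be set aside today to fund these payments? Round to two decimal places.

Ordinary annuity of 64 payments, first payment at period 36.
Periodic rate r = 0.062/4 per quarter; n is counted in quarters.
The ordinary-annuity PV formula values the stream one period before the first payment (period 35); discount that back 35 periods:
PV₀ = 18,500 × [1 − (1+r)^−64] / r × (1+r)^−35 = £436,363.01

£436,363.01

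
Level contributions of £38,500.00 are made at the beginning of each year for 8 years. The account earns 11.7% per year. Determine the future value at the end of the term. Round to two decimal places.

£523,185.24

This is an annuity due: 8 deposits of £38,500.00 at the beginning of each year.
Periodic rate r = 0.117 per year.
FV = PMT × [((1+r)^n − 1)/r] × (1+r) = 38,500 × [(1+r)^8 − 1] / r × (1+r) = £523,185.24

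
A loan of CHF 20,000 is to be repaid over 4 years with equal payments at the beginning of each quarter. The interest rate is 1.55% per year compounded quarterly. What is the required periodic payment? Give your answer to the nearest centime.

CHF 1,286.58

Level annuity due; solve PV = PMT × [(1 − (1+r)^−n)/r] × (1+r) for PMT.
Periodic rate r = 0.0155/4 per quarter; n is counted in quarters.
With n = 16: PMT = 20,000 / ([(1 − (1+r)^−n)/r] × (1+r)) = CHF 1,286.58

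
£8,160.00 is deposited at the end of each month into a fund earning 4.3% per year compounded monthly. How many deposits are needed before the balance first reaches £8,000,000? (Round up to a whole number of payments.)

Periodic rate r = 0.043/12 per month; n is counted in months.
Ordinary annuity FV: 8,000,000 = 8,160 × [((1+r)^n − 1)/r].
(1+r)^n = 1 + 8,000,000 × r / 8,160, so n = ln(1 + 8,000,000·r/8,160) / ln(1+r) = 421.31.
Round up to a whole number of payments: n = 422.

422 payments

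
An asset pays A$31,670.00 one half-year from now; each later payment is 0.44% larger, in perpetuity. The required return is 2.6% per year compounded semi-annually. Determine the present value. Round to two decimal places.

Periodic rate r = 0.026/2 per half-year.
Growing perpetuity (Gordon): PV = PMT₁ / (r − g) = 31,670 / (r − 0.0044) = A$3,682,558.14.

A$3,682,558.14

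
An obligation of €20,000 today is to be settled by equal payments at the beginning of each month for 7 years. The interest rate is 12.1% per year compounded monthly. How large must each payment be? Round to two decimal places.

Level annuity due; solve PV = PMT × [(1 − (1+r)^−n)/r] × (1+r) for PMT.
Periodic rate r = 0.121/12 per month; n is counted in months.
With n = 84: PMT = 20,000 / ([(1 − (1+r)^−n)/r] × (1+r)) = €350.59

€350.59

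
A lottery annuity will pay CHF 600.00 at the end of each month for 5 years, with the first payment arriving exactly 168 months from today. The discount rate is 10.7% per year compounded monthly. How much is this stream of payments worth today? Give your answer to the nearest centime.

Ordinary annuity of 60 payments, first payment at period 168.
Periodic rate r = 0.107/12 per month; n is counted in months.
The ordinary-annuity PV formula values the stream one period before the first payment (period 167); discount that back 167 periods:
PV₀ = 600 × [1 − (1+r)^−60] / r × (1+r)^−167 = CHF 6,309.60

CHF 6,309.60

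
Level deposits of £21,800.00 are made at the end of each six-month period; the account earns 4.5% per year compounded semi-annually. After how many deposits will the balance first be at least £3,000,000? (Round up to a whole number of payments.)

Periodic rate r = 0.045/2 per half-year; n is counted in half-years.
Ordinary annuity FV: 3,000,000 = 21,800 × [((1+r)^n − 1)/r].
(1+r)^n = 1 + 3,000,000 × r / 21,800, so n = ln(1 + 3,000,000·r/21,800) / ln(1+r) = 63.37.
Round up to a whole number of payments: n = 64.

64 payments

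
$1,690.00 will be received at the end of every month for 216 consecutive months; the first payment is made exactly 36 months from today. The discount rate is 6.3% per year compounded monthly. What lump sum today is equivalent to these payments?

Ordinary annuity of 216 payments, first payment at period 36.
Periodic rate r = 0.063/12 per month; n is counted in months.
The ordinary-annuity PV formula values the stream one period before the first payment (period 35); discount that back 35 periods:
PV₀ = 1,690 × [1 − (1+r)^−216] / r × (1+r)^−35 = $181,516.42

$181,516.42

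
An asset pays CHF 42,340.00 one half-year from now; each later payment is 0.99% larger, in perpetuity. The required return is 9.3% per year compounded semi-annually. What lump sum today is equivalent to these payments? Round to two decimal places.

Periodic rate r = 0.093/2 per half-year.
Growing perpetuity (Gordon): PV = PMT₁ / (r − g) = 42,340 / (r − 0.0099) = CHF 1,156,830.60.

CHF 1,156,830.60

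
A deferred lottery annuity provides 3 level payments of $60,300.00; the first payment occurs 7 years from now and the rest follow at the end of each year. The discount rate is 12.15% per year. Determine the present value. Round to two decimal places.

$72,601.52

Ordinary annuity of 3 payments, first payment at period 7.
Periodic rate r = 0.1215 per year.
The ordinary-annuity PV formula values the stream one period before the first payment (period 6); discount that back 6 periods:
PV₀ = 60,300 × [1 − (1+r)^−3] / r × (1+r)^−6 = $72,601.52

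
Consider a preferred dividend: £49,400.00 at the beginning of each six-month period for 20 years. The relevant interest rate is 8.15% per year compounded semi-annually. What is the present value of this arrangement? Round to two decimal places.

This is an annuity due: 40 payments of £49,400.00 at the beginning of each six-month period.
Periodic rate r = 0.0815/2 per half-year; n is counted in half-years.
PV = PMT × [(1 − (1+r)^−n)/r] × (1+r) = 49,400 × [1 − (1+r)^−40] / r × (1+r) = £1,006,347.51

£1,006,347.51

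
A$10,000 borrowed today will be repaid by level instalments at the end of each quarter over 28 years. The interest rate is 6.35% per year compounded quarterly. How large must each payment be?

Level ordinary annuity; solve PV = PMT × [(1 − (1+r)^−n)/r] for PMT.
Periodic rate r = 0.0635/4 per quarter; n is counted in quarters.
With n = 112: PMT = 10,000 / ([(1 − (1+r)^−n)/r]) = A$191.58

A$191.58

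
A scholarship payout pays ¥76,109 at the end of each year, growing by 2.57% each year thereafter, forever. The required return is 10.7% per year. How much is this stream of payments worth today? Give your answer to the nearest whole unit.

Periodic rate r = 0.107 per year.
Growing perpetuity (Gordon): PV = PMT₁ / (r − g) = 76,109 / (r − 0.0257) = ¥936,150.

¥936,150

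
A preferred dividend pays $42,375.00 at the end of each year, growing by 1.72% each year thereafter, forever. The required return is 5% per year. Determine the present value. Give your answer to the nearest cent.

$1,291,920.73

Periodic rate r = 0.05 per year.
Growing perpetuity (Gordon): PV = PMT₁ / (r − g) = 42,375 / (r − 0.0172) = $1,291,920.73.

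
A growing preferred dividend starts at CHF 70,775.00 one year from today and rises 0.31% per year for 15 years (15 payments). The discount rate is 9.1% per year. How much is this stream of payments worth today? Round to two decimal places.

Periodic rate r = 0.091 per year.
Growing ordinary annuity: PV = PMT₁ × [1 − ((1+g)/(1+r))^n] / (r − g) = 70,775 × [1 − ((1+0.0031)/(1+r))^15] / (r − 0.0031) = CHF 576,783.12.

CHF 576,783.12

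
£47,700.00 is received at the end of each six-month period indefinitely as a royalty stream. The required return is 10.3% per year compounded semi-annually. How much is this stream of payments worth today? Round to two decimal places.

Periodic rate r = 0.103/2 per half-year.
Level perpetuity: PV = PMT / r = 47,700 / (0.103/2) = £926,213.59.

£926,213.59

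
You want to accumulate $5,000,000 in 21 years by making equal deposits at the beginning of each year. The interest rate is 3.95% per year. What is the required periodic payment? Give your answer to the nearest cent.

$151,285.53

Level annuity due; solve FV = PMT × [((1+r)^n − 1)/r] × (1+r) for PMT.
Periodic rate r = 0.0395 per year.
With n = 21: PMT = 5,000,000 / ([((1+r)^n − 1)/r] × (1+r)) = $151,285.53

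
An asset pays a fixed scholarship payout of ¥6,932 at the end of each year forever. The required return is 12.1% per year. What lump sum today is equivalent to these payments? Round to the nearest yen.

Periodic rate r = 0.121 per year.
Level perpetuity: PV = PMT / r = 6,932 / (0.121) = ¥57,289.

¥57,289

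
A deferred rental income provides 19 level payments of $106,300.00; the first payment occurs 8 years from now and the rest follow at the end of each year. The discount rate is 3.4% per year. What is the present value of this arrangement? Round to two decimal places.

$1,163,310.56

Ordinary annuity of 19 payments, first payment at period 8.
Periodic rate r = 0.034 per year.
The ordinary-annuity PV formula values the stream one period before the first payment (period 7); discount that back 7 periods:
PV₀ = 106,300 × [1 − (1+r)^−19] / r × (1+r)^−7 = $1,163,310.56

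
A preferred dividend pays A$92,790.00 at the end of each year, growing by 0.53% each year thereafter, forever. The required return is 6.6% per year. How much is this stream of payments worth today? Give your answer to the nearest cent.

Periodic rate r = 0.066 per year.
Growing perpetuity (Gordon): PV = PMT₁ / (r − g) = 92,790 / (r − 0.0053) = A$1,528,665.57.

A$1,528,665.57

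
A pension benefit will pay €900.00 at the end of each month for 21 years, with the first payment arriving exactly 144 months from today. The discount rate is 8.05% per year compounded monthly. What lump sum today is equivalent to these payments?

Ordinary annuity of 252 payments, first payment at period 144.
Periodic rate r = 0.0805/12 per month; n is counted in months.
The ordinary-annuity PV formula values the stream one period before the first payment (period 143); discount that back 143 periods:
PV₀ = 900 × [1 − (1+r)^−252] / r × (1+r)^−143 = €42,005.91

€42,005.91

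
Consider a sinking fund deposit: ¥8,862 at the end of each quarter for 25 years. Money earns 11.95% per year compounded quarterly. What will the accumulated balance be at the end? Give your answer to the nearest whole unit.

¥5,335,530

This is an ordinary annuity: 100 deposits of ¥8,862 at the end of each quarter.
Periodic rate r = 0.1195/4 per quarter; n is counted in quarters.
FV = PMT × [((1+r)^n − 1)/r] = 8,862 × [(1+r)^100 − 1] / r = ¥5,335,530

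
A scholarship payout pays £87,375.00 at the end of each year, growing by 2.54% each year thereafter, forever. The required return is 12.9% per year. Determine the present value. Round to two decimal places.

Periodic rate r = 0.129 per year.
Growing perpetuity (Gordon): PV = PMT₁ / (r − g) = 87,375 / (r − 0.0254) = £843,388.03.

£843,388.03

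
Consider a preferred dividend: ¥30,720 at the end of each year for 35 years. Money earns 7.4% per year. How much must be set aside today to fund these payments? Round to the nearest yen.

This is an ordinary annuity: 35 payments of ¥30,720 at the end of each year.
Periodic rate r = 0.074 per year.
PV = PMT × [(1 − (1+r)^−n)/r] = 30,720 × [1 − (1+r)^−35] / r = ¥381,013

¥381,013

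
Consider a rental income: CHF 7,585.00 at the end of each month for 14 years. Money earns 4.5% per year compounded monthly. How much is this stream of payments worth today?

This is an ordinary annuity: 168 payments of CHF 7,585.00 at the end of each month.
Periodic rate r = 0.045/12 per month; n is counted in months.
PV = PMT × [(1 − (1+r)^−n)/r] = 7,585 × [1 − (1+r)^−168] / r = CHF 944,140.90

CHF 944,140.90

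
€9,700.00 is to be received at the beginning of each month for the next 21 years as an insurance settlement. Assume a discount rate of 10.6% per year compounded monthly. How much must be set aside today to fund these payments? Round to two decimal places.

€987,039.66

This is an annuity due: 252 payments of €9,700.00 at the beginning of each month.
Periodic rate r = 0.106/12 per month; n is counted in months.
PV = PMT × [(1 − (1+r)^−n)/r] × (1+r) = 9,700 × [1 − (1+r)^−252] / r × (1+r) = €987,039.66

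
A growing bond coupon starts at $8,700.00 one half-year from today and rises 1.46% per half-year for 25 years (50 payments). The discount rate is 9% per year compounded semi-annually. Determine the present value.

Periodic rate r = 0.09/2 per half-year; n is counted in half-years.
Growing ordinary annuity: PV = PMT₁ × [1 − ((1+g)/(1+r))^n] / (r − g) = 8,700 × [1 − ((1+0.0146)/(1+r))^50] / (r − 0.0146) = $220,784.77.

$220,784.77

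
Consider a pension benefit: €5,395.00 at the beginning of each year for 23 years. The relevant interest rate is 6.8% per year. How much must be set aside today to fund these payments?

This is an annuity due: 23 payments of €5,395.00 at the beginning of each year.
Periodic rate r = 0.068 per year.
PV = PMT × [(1 − (1+r)^−n)/r] × (1+r) = 5,395 × [1 − (1+r)^−23] / r × (1+r) = €66,073.09

€66,073.09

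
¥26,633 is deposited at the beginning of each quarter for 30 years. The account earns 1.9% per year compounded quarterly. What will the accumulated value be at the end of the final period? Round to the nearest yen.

¥4,314,660

This is an annuity due: 120 deposits of ¥26,633 at the beginning of each quarter.
Periodic rate r = 0.019/4 per quarter; n is counted in quarters.
FV = PMT × [((1+r)^n − 1)/r] × (1+r) = 26,633 × [(1+r)^120 − 1] / r × (1+r) = ¥4,314,660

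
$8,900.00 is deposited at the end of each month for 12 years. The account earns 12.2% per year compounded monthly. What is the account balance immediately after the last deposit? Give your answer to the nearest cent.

This is an ordinary annuity: 144 deposits of $8,900.00 at the end of each month.
Periodic rate r = 0.122/12 per month; n is counted in months.
FV = PMT × [((1+r)^n − 1)/r] = 8,900 × [(1+r)^144 − 1] / r = $2,881,305.30

$2,881,305.30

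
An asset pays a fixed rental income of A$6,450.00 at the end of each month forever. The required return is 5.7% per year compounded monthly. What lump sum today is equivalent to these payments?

Periodic rate r = 0.057/12 per month.
Level perpetuity: PV = PMT / r = 6,450 / (0.057/12) = A$1,357,894.74.

A$1,357,894.74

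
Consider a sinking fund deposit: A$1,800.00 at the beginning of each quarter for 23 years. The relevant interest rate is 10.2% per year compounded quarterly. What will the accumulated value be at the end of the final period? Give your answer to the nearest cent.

This is an annuity due: 92 deposits of A$1,800.00 at the beginning of each quarter.
Periodic rate r = 0.102/4 per quarter; n is counted in quarters.
FV = PMT × [((1+r)^n − 1)/r] × (1+r) = 1,800 × [(1+r)^92 − 1] / r × (1+r) = A$661,701.48

A$661,701.48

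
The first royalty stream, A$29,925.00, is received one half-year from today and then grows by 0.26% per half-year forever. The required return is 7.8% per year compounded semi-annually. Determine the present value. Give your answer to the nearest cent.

A$822,115.38

Periodic rate r = 0.078/2 per half-year.
Growing perpetuity (Gordon): PV = PMT₁ / (r − g) = 29,925 / (r − 0.0026) = A$822,115.38.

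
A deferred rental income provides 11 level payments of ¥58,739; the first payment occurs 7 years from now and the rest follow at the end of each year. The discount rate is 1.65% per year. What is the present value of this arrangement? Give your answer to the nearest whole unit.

¥531,633

Ordinary annuity of 11 payments, first payment at period 7.
Periodic rate r = 0.0165 per year.
The ordinary-annuity PV formula values the stream one period before the first payment (period 6); discount that back 6 periods:
PV₀ = 58,739 × [1 − (1+r)^−11] / r × (1+r)^−6 = ¥531,633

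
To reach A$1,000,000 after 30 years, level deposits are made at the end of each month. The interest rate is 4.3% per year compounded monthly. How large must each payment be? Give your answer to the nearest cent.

A$1,365.38

Level ordinary annuity; solve FV = PMT × [((1+r)^n − 1)/r] for PMT.
Periodic rate r = 0.043/12 per month; n is counted in months.
With n = 360: PMT = 1,000,000 / ([((1+r)^n − 1)/r]) = A$1,365.38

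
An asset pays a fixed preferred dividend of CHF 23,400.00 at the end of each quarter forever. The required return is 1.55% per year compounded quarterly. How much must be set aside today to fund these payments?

CHF 6,038,709.68

Periodic rate r = 0.0155/4 per quarter.
Level perpetuity: PV = PMT / r = 23,400 / (0.0155/4) = CHF 6,038,709.68.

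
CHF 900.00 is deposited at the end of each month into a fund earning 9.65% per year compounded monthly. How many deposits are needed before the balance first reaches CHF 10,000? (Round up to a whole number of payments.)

Periodic rate r = 0.0965/12 per month; n is counted in months.
Ordinary annuity FV: 10,000 = 900 × [((1+r)^n − 1)/r].
(1+r)^n = 1 + 10,000 × r / 900, so n = ln(1 + 10,000·r/900) / ln(1+r) = 10.69.
Round up to a whole number of payments: n = 11.

11 payments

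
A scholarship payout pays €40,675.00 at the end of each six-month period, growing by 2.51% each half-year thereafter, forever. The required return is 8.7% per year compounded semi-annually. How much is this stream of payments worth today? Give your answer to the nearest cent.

€2,210,597.83

Periodic rate r = 0.087/2 per half-year.
Growing perpetuity (Gordon): PV = PMT₁ / (r − g) = 40,675 / (r − 0.0251) = €2,210,597.83.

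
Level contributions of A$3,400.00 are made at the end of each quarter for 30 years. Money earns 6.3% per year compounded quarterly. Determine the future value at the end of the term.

A$1,192,176.99

This is an ordinary annuity: 120 deposits of A$3,400.00 at the end of each quarter.
Periodic rate r = 0.063/4 per quarter; n is counted in quarters.
FV = PMT × [((1+r)^n − 1)/r] = 3,400 × [(1+r)^120 − 1] / r = A$1,192,176.99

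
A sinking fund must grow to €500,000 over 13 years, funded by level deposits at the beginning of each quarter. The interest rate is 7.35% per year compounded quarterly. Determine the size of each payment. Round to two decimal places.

€5,718.93

Level annuity due; solve FV = PMT × [((1+r)^n − 1)/r] × (1+r) for PMT.
Periodic rate r = 0.0735/4 per quarter; n is counted in quarters.
With n = 52: PMT = 500,000 / ([((1+r)^n − 1)/r] × (1+r)) = €5,718.93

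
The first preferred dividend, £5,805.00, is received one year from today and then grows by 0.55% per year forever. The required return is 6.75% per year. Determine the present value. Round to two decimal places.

£93,629.03

Periodic rate r = 0.0675 per year.
Growing perpetuity (Gordon): PV = PMT₁ / (r − g) = 5,805 / (r − 0.0055) = £93,629.03.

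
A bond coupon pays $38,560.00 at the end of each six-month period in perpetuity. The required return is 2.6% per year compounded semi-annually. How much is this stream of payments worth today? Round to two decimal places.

Periodic rate r = 0.026/2 per half-year.
Level perpetuity: PV = PMT / r = 38,560 / (0.026/2) = $2,966,153.85.

$2,966,153.85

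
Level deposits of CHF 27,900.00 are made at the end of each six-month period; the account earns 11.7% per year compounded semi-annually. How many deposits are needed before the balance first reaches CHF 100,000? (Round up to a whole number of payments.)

4 payments

Periodic rate r = 0.117/2 per half-year; n is counted in half-years.
Ordinary annuity FV: 100,000 = 27,900 × [((1+r)^n − 1)/r].
(1+r)^n = 1 + 100,000 × r / 27,900, so n = ln(1 + 100,000·r/27,900) / ln(1+r) = 3.35.
Round up to a whole number of payments: n = 4.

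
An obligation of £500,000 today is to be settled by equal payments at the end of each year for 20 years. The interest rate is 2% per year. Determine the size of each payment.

Level ordinary annuity; solve PV = PMT × [(1 − (1+r)^−n)/r] for PMT.
Periodic rate r = 0.02 per year.
With n = 20: PMT = 500,000 / ([(1 − (1+r)^−n)/r]) = £30,578.36

£30,578.36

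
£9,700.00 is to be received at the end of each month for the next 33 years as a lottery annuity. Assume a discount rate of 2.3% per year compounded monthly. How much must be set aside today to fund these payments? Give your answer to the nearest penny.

£2,689,981.10

This is an ordinary annuity: 396 payments of £9,700.00 at the end of each month.
Periodic rate r = 0.023/12 per month; n is counted in months.
PV = PMT × [(1 − (1+r)^−n)/r] = 9,700 × [1 − (1+r)^−396] / r = £2,689,981.10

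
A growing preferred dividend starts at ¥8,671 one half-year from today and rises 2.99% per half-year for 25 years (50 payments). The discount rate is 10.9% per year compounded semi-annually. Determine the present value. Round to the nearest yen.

¥244,197

Periodic rate r = 0.109/2 per half-year; n is counted in half-years.
Growing ordinary annuity: PV = PMT₁ × [1 − ((1+g)/(1+r))^n] / (r − g) = 8,671 × [1 − ((1+0.0299)/(1+r))^50] / (r − 0.0299) = ¥244,197.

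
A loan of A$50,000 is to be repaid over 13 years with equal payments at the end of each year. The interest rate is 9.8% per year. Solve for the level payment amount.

A$6,966.15

Level ordinary annuity; solve PV = PMT × [(1 − (1+r)^−n)/r] for PMT.
Periodic rate r = 0.098 per year.
With n = 13: PMT = 50,000 / ([(1 − (1+r)^−n)/r]) = A$6,966.15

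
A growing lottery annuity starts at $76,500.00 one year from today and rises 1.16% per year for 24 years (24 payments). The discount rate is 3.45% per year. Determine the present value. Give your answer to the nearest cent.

Periodic rate r = 0.0345 per year.
Growing ordinary annuity: PV = PMT₁ × [1 − ((1+g)/(1+r))^n] / (r − g) = 76,500 × [1 − ((1+0.0116)/(1+r))^24] / (r − 0.0116) = $1,388,494.69.

$1,388,494.69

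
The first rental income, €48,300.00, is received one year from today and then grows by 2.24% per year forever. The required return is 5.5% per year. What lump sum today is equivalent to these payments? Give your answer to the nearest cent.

€1,481,595.09

Periodic rate r = 0.055 per year.
Growing perpetuity (Gordon): PV = PMT₁ / (r − g) = 48,300 / (r − 0.0224) = €1,481,595.09.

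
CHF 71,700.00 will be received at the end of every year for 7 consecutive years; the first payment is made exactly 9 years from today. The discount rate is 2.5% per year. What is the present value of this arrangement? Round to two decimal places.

Ordinary annuity of 7 payments, first payment at period 9.
Periodic rate r = 0.025 per year.
The ordinary-annuity PV formula values the stream one period before the first payment (period 8); discount that back 8 periods:
PV₀ = 71,700 × [1 − (1+r)^−7] / r × (1+r)^−8 = CHF 373,645.95

CHF 373,645.95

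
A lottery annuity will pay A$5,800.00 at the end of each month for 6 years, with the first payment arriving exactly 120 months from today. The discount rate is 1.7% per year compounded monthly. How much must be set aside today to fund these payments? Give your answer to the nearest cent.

Ordinary annuity of 72 payments, first payment at period 120.
Periodic rate r = 0.017/12 per month; n is counted in months.
The ordinary-annuity PV formula values the stream one period before the first payment (period 119); discount that back 119 periods:
PV₀ = 5,800 × [1 − (1+r)^−72] / r × (1+r)^−119 = A$335,231.40

A$335,231.40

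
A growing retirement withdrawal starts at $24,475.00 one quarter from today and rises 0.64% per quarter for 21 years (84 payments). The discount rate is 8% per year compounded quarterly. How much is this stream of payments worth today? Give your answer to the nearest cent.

$1,216,855.73

Periodic rate r = 0.08/4 per quarter; n is counted in quarters.
Growing ordinary annuity: PV = PMT₁ × [1 − ((1+g)/(1+r))^n] / (r − g) = 24,475 × [1 − ((1+0.0064)/(1+r))^84] / (r − 0.0064) = $1,216,855.73.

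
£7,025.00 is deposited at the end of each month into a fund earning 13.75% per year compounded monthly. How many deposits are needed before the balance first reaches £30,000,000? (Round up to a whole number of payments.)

344 payments

Periodic rate r = 0.1375/12 per month; n is counted in months.
Ordinary annuity FV: 30,000,000 = 7,025 × [((1+r)^n − 1)/r].
(1+r)^n = 1 + 30,000,000 × r / 7,025, so n = ln(1 + 30,000,000·r/7,025) / ln(1+r) = 343.25.
Round up to a whole number of payments: n = 344.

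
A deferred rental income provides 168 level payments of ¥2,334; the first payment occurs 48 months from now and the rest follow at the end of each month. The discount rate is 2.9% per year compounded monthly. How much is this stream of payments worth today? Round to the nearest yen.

¥287,431

Ordinary annuity of 168 payments, first payment at period 48.
Periodic rate r = 0.029/12 per month; n is counted in months.
The ordinary-annuity PV formula values the stream one period before the first payment (period 47); discount that back 47 periods:
PV₀ = 2,334 × [1 − (1+r)^−168] / r × (1+r)^−47 = ¥287,431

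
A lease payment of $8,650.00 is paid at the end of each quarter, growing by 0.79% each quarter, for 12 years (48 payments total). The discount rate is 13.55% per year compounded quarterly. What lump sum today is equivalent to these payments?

Periodic rate r = 0.1355/4 per quarter; n is counted in quarters.
Growing ordinary annuity: PV = PMT₁ × [1 − ((1+g)/(1+r))^n] / (r − g) = 8,650 × [1 − ((1+0.0079)/(1+r))^48] / (r − 0.0079) = $234,830.42.

$234,830.42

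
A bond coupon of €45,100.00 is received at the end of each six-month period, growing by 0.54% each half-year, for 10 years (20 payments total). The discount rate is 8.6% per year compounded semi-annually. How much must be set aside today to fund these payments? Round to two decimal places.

€623,921.94

Periodic rate r = 0.086/2 per half-year; n is counted in half-years.
Growing ordinary annuity: PV = PMT₁ × [1 − ((1+g)/(1+r))^n] / (r − g) = 45,100 × [1 − ((1+0.0054)/(1+r))^20] / (r − 0.0054) = €623,921.94.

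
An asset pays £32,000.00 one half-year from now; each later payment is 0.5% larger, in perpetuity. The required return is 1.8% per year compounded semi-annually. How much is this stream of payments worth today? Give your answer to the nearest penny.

Periodic rate r = 0.018/2 per half-year.
Growing perpetuity (Gordon): PV = PMT₁ / (r − g) = 32,000 / (r − 0.005) = £8,000,000.00.

£8,000,000.00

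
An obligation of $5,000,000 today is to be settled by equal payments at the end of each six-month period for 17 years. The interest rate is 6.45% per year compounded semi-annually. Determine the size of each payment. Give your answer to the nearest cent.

Level ordinary annuity; solve PV = PMT × [(1 − (1+r)^−n)/r] for PMT.
Periodic rate r = 0.0645/2 per half-year; n is counted in half-years.
With n = 34: PMT = 5,000,000 / ([(1 − (1+r)^−n)/r]) = $244,270.32

$244,270.32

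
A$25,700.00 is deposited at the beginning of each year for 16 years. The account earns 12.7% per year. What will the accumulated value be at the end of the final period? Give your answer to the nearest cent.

A$1,316,608.73

This is an annuity due: 16 deposits of A$25,700.00 at the beginning of each year.
Periodic rate r = 0.127 per year.
FV = PMT × [((1+r)^n − 1)/r] × (1+r) = 25,700 × [(1+r)^16 − 1] / r × (1+r) = A$1,316,608.73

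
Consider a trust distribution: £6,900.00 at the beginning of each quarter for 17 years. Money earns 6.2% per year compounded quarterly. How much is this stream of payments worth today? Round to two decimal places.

This is an annuity due: 68 payments of £6,900.00 at the beginning of each quarter.
Periodic rate r = 0.062/4 per quarter; n is counted in quarters.
PV = PMT × [(1 − (1+r)^−n)/r] × (1+r) = 6,900 × [1 − (1+r)^−68] / r × (1+r) = £293,220.43

£293,220.43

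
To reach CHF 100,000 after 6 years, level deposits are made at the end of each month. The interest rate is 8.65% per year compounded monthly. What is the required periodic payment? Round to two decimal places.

Level ordinary annuity; solve FV = PMT × [((1+r)^n − 1)/r] for PMT.
Periodic rate r = 0.0865/12 per month; n is counted in months.
With n = 72: PMT = 100,000 / ([((1+r)^n − 1)/r]) = CHF 1,064.40

CHF 1,064.40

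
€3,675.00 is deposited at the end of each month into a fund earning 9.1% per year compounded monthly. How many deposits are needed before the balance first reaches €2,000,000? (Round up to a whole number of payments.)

217 payments

Periodic rate r = 0.091/12 per month; n is counted in months.
Ordinary annuity FV: 2,000,000 = 3,675 × [((1+r)^n − 1)/r].
(1+r)^n = 1 + 2,000,000 × r / 3,675, so n = ln(1 + 2,000,000·r/3,675) / ln(1+r) = 216.36.
Round up to a whole number of payments: n = 217.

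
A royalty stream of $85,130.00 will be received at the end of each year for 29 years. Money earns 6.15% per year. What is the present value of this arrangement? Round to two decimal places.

$1,139,023.64

This is an ordinary annuity: 29 payments of $85,130.00 at the end of each year.
Periodic rate r = 0.0615 per year.
PV = PMT × [(1 − (1+r)^−n)/r] = 85,130 × [1 − (1+r)^−29] / r = $1,139,023.64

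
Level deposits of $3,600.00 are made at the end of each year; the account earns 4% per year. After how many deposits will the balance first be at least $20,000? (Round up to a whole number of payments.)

6 payments

Periodic rate r = 0.04 per year.
Ordinary annuity FV: 20,000 = 3,600 × [((1+r)^n − 1)/r].
(1+r)^n = 1 + 20,000 × r / 3,600, so n = ln(1 + 20,000·r/3,600) / ln(1+r) = 5.12.
Round up to a whole number of payments: n = 6.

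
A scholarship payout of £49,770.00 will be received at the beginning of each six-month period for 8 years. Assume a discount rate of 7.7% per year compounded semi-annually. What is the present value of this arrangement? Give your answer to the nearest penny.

£608,981.60

This is an annuity due: 16 payments of £49,770.00 at the beginning of each six-month period.
Periodic rate r = 0.077/2 per half-year; n is counted in half-years.
PV = PMT × [(1 − (1+r)^−n)/r] × (1+r) = 49,770 × [1 − (1+r)^−16] / r × (1+r) = £608,981.60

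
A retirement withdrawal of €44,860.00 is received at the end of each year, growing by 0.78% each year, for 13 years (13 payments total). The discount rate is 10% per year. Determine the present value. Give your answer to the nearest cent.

€330,635.21

Periodic rate r = 0.1 per year.
Growing ordinary annuity: PV = PMT₁ × [1 − ((1+g)/(1+r))^n] / (r − g) = 44,860 × [1 − ((1+0.0078)/(1+r))^13] / (r − 0.0078) = €330,635.21.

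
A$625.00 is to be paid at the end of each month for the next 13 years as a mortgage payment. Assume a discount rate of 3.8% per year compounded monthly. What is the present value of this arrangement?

A$76,843.97

This is an ordinary annuity: 156 payments of A$625.00 at the end of each month.
Periodic rate r = 0.038/12 per month; n is counted in months.
PV = PMT × [(1 − (1+r)^−n)/r] = 625 × [1 − (1+r)^−156] / r = A$76,843.97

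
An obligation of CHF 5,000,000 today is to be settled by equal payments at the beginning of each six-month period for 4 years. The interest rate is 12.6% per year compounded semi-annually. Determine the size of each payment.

CHF 766,478.10

Level annuity due; solve PV = PMT × [(1 − (1+r)^−n)/r] × (1+r) for PMT.
Periodic rate r = 0.126/2 per half-year; n is counted in half-years.
With n = 8: PMT = 5,000,000 / ([(1 − (1+r)^−n)/r] × (1+r)) = CHF 766,478.10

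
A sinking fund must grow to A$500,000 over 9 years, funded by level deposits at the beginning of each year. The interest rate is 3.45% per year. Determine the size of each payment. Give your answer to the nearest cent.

A$46,710.11

Level annuity due; solve FV = PMT × [((1+r)^n − 1)/r] × (1+r) for PMT.
Periodic rate r = 0.0345 per year.
With n = 9: PMT = 500,000 / ([((1+r)^n − 1)/r] × (1+r)) = A$46,710.11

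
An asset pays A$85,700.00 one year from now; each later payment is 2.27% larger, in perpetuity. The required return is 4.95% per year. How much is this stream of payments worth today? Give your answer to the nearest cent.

Periodic rate r = 0.0495 per year.
Growing perpetuity (Gordon): PV = PMT₁ / (r − g) = 85,700 / (r − 0.0227) = A$3,197,761.19.

A$3,197,761.19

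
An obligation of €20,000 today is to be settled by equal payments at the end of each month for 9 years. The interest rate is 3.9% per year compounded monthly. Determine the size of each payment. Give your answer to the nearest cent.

€219.88

Level ordinary annuity; solve PV = PMT × [(1 − (1+r)^−n)/r] for PMT.
Periodic rate r = 0.039/12 per month; n is counted in months.
With n = 108: PMT = 20,000 / ([(1 − (1+r)^−n)/r]) = €219.88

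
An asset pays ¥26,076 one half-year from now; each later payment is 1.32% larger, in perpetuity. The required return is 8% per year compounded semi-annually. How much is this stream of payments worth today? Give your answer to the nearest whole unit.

¥972,985

Periodic rate r = 0.08/2 per half-year.
Growing perpetuity (Gordon): PV = PMT₁ / (r − g) = 26,076 / (r − 0.0132) = ¥972,985.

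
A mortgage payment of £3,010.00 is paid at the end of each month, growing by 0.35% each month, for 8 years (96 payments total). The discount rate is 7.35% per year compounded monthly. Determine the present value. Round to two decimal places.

Periodic rate r = 0.0735/12 per month; n is counted in months.
Growing ordinary annuity: PV = PMT₁ × [1 − ((1+g)/(1+r))^n] / (r − g) = 3,010 × [1 − ((1+0.0035)/(1+r))^96] / (r − 0.0035) = £254,349.84.

£254,349.84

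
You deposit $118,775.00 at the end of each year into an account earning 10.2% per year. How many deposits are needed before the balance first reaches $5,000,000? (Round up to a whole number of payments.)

Periodic rate r = 0.102 per year.
Ordinary annuity FV: 5,000,000 = 118,775 × [((1+r)^n − 1)/r].
(1+r)^n = 1 + 5,000,000 × r / 118,775, so n = ln(1 + 5,000,000·r/118,775) / ln(1+r) = 17.16.
Round up to a whole number of payments: n = 18.

18 payments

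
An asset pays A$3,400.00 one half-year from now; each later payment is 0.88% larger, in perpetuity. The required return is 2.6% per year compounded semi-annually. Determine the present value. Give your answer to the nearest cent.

A$809,523.81

Periodic rate r = 0.026/2 per half-year.
Growing perpetuity (Gordon): PV = PMT₁ / (r − g) = 3,400 / (r − 0.0088) = A$809,523.81.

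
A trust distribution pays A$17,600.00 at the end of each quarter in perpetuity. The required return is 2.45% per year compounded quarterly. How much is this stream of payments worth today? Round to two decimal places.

Periodic rate r = 0.0245/4 per quarter.
Level perpetuity: PV = PMT / r = 17,600 / (0.0245/4) = A$2,873,469.39.

A$2,873,469.39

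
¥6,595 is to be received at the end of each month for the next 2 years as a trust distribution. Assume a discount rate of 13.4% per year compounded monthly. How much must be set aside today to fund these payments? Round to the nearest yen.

¥138,173

This is an ordinary annuity: 24 payments of ¥6,595 at the end of each month.
Periodic rate r = 0.134/12 per month; n is counted in months.
PV = PMT × [(1 − (1+r)^−n)/r] = 6,595 × [1 − (1+r)^−24] / r = ¥138,173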